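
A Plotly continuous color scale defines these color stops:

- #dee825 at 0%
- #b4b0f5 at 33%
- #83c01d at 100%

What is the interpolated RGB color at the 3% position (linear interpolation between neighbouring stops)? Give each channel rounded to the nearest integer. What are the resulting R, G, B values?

3% lies between the 0% and 33% stops, so the local fraction is t = (3 − 0)/(33 − 0) = 3/33 ≈ 0.0909.
#dee825 → (222, 232, 37); #b4b0f5 → (180, 176, 245).
R = 222 + 0.0909 × (180 − 222) = 218.182 → 218
G = 232 + 0.0909 × (176 − 232) = 226.91 → 227
B = 37 + 0.0909 × (245 − 37) = 55.907 → 56

(218, 227, 56)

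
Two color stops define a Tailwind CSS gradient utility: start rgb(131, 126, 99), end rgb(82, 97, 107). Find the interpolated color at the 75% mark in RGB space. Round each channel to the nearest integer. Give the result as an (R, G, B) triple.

(94, 104, 105)

75% corresponds to t = 0.75.
R = 131 + 0.75 × (82 − 131) = 131 + 0.75 × -49 = 94.25 → 94
G = 126 + 0.75 × (97 − 126) = 126 + 0.75 × -29 = 104.25 → 104
B = 99 + 0.75 × (107 − 99) = 99 + 0.75 × 8 = 105 → 105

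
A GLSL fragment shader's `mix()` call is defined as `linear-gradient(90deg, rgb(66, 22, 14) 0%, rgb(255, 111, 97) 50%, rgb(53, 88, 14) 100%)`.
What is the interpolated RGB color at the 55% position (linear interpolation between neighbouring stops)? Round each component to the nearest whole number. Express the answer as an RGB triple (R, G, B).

(235, 109, 89)

55% lies between the 50% and 100% stops, so the local fraction is t = (55 − 50)/(100 − 50) = 5/50 ≈ 0.1.
R = 255 + 0.1 × (53 − 255) = 234.8 → 235
G = 111 + 0.1 × (88 − 111) = 108.7 → 109
B = 97 + 0.1 × (14 − 97) = 88.7 → 89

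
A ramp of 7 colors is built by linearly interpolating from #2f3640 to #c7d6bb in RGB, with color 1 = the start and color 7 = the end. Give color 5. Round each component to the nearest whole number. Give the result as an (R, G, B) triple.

(148, 161, 146)

With 7 swatches and endpoints inclusive, swatch 5 sits at t = (5 − 1)/(7 − 1) = 4/6 ≈ 0.6667.
#2f3640 → (47, 54, 64); #c7d6bb → (199, 214, 187).
R = 47 + 0.6667 × (199 − 47) = 148.338 → 148
G = 54 + 0.6667 × (214 − 54) = 160.672 → 161
B = 64 + 0.6667 × (187 − 64) = 146.004 → 146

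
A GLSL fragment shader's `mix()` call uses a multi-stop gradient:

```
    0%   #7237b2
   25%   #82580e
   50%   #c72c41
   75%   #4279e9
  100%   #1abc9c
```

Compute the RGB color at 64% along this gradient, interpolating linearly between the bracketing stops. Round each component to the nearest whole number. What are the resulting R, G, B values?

(125, 87, 159)

64% lies between the 50% and 75% stops, so the local fraction is t = (64 − 50)/(75 − 50) = 14/25 ≈ 0.56.
#c72c41 → (199, 44, 65); #4279e9 → (66, 121, 233).
R = 199 + 0.56 × (66 − 199) = 124.52 → 125
G = 44 + 0.56 × (121 − 44) = 87.12 → 87
B = 65 + 0.56 × (233 − 65) = 159.08 → 159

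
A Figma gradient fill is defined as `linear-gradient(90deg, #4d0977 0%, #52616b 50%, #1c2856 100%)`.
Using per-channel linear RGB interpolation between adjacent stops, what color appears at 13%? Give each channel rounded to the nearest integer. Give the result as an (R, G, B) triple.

(78, 32, 116)

13% lies between the 0% and 50% stops, so the local fraction is t = (13 − 0)/(50 − 0) = 13/50 ≈ 0.26.
#4d0977 → (77, 9, 119); #52616b → (82, 97, 107).
R = 77 + 0.26 × (82 − 77) = 78.3 → 78
G = 9 + 0.26 × (97 − 9) = 31.88 → 32
B = 119 + 0.26 × (107 − 119) = 115.88 → 116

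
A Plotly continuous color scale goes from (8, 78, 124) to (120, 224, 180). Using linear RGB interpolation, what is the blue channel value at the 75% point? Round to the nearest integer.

B = 124 + 0.75 × (180 − 124) = 166 → 166

166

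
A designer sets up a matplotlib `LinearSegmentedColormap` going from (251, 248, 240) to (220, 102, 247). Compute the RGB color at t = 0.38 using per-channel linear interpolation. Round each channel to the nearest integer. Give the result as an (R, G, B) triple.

(239, 193, 243)

R = 251 + 0.38 × (220 − 251) = 251 + 0.38 × -31 = 239.22 → 239
G = 248 + 0.38 × (102 − 248) = 248 + 0.38 × -146 = 192.52 → 193
B = 240 + 0.38 × (247 − 240) = 240 + 0.38 × 7 = 242.66 → 243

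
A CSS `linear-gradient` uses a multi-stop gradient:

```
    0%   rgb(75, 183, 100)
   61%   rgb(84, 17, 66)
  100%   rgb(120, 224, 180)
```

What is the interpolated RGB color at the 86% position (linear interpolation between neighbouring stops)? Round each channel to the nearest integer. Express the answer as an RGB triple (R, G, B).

(107, 150, 139)

86% lies between the 61% and 100% stops, so the local fraction is t = (86 − 61)/(100 − 61) = 25/39 ≈ 0.641.
R = 84 + 0.641 × (120 − 84) = 107.076 → 107
G = 17 + 0.641 × (224 − 17) = 149.687 → 150
B = 66 + 0.641 × (180 − 66) = 139.074 → 139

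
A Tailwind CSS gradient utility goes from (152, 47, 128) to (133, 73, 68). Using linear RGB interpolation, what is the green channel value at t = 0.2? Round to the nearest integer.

52

G = 47 + 0.2 × (73 − 47) = 52.2 → 52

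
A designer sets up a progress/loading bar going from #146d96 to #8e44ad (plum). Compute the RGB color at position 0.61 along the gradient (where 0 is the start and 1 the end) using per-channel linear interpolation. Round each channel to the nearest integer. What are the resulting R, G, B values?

(94, 84, 164)

#146d96 → (20, 109, 150); #8e44ad → (142, 68, 173).
R = 20 + 0.61 × (142 − 20) = 20 + 0.61 × 122 = 94.42 → 94
G = 109 + 0.61 × (68 − 109) = 109 + 0.61 × -41 = 83.99 → 84
B = 150 + 0.61 × (173 − 150) = 150 + 0.61 × 23 = 164.03 → 164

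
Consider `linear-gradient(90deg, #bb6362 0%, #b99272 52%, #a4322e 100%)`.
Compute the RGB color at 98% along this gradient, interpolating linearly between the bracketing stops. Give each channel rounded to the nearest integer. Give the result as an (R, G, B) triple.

98% lies between the 52% and 100% stops, so the local fraction is t = (98 − 52)/(100 − 52) = 46/48 ≈ 0.9583.
#b99272 → (185, 146, 114); #a4322e → (164, 50, 46).
R = 185 + 0.9583 × (164 − 185) = 164.876 → 165
G = 146 + 0.9583 × (50 − 146) = 54.003 → 54
B = 114 + 0.9583 × (46 − 114) = 48.836 → 49

(165, 54, 49)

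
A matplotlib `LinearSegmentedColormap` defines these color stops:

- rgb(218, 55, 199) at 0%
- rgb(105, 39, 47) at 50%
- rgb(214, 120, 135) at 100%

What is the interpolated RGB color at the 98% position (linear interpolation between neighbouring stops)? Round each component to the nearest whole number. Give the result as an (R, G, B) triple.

(210, 117, 131)

98% lies between the 50% and 100% stops, so the local fraction is t = (98 − 50)/(100 − 50) = 48/50 ≈ 0.96.
R = 105 + 0.96 × (214 − 105) = 209.64 → 210
G = 39 + 0.96 × (120 − 39) = 116.76 → 117
B = 47 + 0.96 × (135 − 47) = 131.48 → 131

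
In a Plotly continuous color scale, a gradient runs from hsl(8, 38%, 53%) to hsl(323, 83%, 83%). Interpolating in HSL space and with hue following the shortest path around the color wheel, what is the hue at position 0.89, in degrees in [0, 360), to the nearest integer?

Hue: 323 − 8 = 315°, but |315| > 180 so the shorter arc goes the other way: Δh = 315 − 360 = -45°.
H = 8 + 0.89 × (-45) = -32.05 → -32 → -32 mod 360 = 328°

328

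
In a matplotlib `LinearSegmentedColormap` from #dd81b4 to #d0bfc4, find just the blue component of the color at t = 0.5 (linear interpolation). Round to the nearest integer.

188

B₁ = 180 (from #dd81b4), B₂ = 196 (from #d0bfc4).
B = 180 + 0.5 × (196 − 180) = 188 → 188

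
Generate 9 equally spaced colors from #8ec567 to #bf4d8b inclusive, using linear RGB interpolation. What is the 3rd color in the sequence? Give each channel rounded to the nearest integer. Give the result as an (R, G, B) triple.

With 9 swatches and endpoints inclusive, swatch 3 sits at t = (3 − 1)/(9 − 1) = 2/8 ≈ 0.25.
#8ec567 → (142, 197, 103); #bf4d8b → (191, 77, 139).
R = 142 + 0.25 × (191 − 142) = 154.25 → 154
G = 197 + 0.25 × (77 − 197) = 167 → 167
B = 103 + 0.25 × (139 − 103) = 112 → 112

(154, 167, 112)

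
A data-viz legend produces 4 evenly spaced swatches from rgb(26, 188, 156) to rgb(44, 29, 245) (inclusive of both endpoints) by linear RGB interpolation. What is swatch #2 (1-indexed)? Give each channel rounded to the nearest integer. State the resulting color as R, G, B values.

(32, 135, 186)

With 4 swatches and endpoints inclusive, swatch 2 sits at t = (2 − 1)/(4 − 1) = 1/3 ≈ 0.3333.
R = 26 + 0.3333 × (44 − 26) = 31.999 → 32
G = 188 + 0.3333 × (29 − 188) = 135.005 → 135
B = 156 + 0.3333 × (245 − 156) = 185.664 → 186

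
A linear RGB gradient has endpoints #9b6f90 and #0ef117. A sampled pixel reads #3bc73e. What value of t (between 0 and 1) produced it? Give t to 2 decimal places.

0.68

Invert the lerp on the R channel (largest span, 141): t = (59 − 155) / (14 − 155) = -96/-141 = 0.68085.
Check on G: (199 − 111)/(241 − 111) = 0.6769 ✓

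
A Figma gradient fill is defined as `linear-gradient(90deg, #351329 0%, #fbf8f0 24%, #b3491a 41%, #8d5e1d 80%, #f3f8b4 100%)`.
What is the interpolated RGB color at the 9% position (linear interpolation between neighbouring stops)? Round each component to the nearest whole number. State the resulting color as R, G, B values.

(127, 105, 116)

9% lies between the 0% and 24% stops, so the local fraction is t = (9 − 0)/(24 − 0) = 9/24 ≈ 0.375.
#351329 → (53, 19, 41); #fbf8f0 → (251, 248, 240).
R = 53 + 0.375 × (251 − 53) = 127.25 → 127
G = 19 + 0.375 × (248 − 19) = 104.875 → 105
B = 41 + 0.375 × (240 − 41) = 115.625 → 116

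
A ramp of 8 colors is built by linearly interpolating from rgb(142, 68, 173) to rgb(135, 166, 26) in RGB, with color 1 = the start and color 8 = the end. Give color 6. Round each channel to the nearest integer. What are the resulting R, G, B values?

(137, 138, 68)

With 8 swatches and endpoints inclusive, swatch 6 sits at t = (6 − 1)/(8 − 1) = 5/7 ≈ 0.7143.
R = 142 + 0.7143 × (135 − 142) = 137 → 137
G = 68 + 0.7143 × (166 − 68) = 138.001 → 138
B = 173 + 0.7143 × (26 − 173) = 67.998 → 68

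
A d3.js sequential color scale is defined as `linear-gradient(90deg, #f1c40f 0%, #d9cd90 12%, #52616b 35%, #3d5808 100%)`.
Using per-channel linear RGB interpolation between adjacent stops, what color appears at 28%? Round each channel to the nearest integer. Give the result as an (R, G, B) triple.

28% lies between the 12% and 35% stops, so the local fraction is t = (28 − 12)/(35 − 12) = 16/23 ≈ 0.6957.
#d9cd90 → (217, 205, 144); #52616b → (82, 97, 107).
R = 217 + 0.6957 × (82 − 217) = 123.081 → 123
G = 205 + 0.6957 × (97 − 205) = 129.864 → 130
B = 144 + 0.6957 × (107 − 144) = 118.259 → 118

(123, 130, 118)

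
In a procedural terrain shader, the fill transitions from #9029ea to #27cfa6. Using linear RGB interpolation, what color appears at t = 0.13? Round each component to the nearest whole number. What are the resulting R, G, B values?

#9029ea → (144, 41, 234); #27cfa6 → (39, 207, 166).
R = 144 + 0.13 × (39 − 144) = 144 + 0.13 × -105 = 130.35 → 130
G = 41 + 0.13 × (207 − 41) = 41 + 0.13 × 166 = 62.58 → 63
B = 234 + 0.13 × (166 − 234) = 234 + 0.13 × -68 = 225.16 → 225
So the blended color is (130, 63, 225), about #823fe1.

(130, 63, 225)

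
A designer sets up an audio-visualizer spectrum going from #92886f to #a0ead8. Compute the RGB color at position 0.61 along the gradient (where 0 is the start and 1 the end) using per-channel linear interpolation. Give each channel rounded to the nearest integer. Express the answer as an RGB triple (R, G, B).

(155, 196, 175)

#92886f → (146, 136, 111); #a0ead8 → (160, 234, 216).
R = 146 + 0.61 × (160 − 146) = 146 + 0.61 × 14 = 154.54 → 155
G = 136 + 0.61 × (234 − 136) = 136 + 0.61 × 98 = 195.78 → 196
B = 111 + 0.61 × (216 − 111) = 111 + 0.61 × 105 = 175.05 → 175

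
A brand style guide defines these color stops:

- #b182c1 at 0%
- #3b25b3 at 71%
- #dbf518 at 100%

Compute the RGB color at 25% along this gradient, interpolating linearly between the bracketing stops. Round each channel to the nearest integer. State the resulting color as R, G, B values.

(135, 97, 188)

25% lies between the 0% and 71% stops, so the local fraction is t = (25 − 0)/(71 − 0) = 25/71 ≈ 0.3521.
#b182c1 → (177, 130, 193); #3b25b3 → (59, 37, 179).
R = 177 + 0.3521 × (59 − 177) = 135.452 → 135
G = 130 + 0.3521 × (37 − 130) = 97.255 → 97
B = 193 + 0.3521 × (179 − 193) = 188.071 → 188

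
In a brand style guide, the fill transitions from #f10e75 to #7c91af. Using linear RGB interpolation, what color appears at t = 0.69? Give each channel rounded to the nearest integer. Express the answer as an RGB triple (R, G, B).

(160, 104, 157)

#f10e75 → (241, 14, 117); #7c91af → (124, 145, 175).
R = 241 + 0.69 × (124 − 241) = 241 + 0.69 × -117 = 160.27 → 160
G = 14 + 0.69 × (145 − 14) = 14 + 0.69 × 131 = 104.39 → 104
B = 117 + 0.69 × (175 − 117) = 117 + 0.69 × 58 = 157.02 → 157
So the blended color is (160, 104, 157), about #a0689d.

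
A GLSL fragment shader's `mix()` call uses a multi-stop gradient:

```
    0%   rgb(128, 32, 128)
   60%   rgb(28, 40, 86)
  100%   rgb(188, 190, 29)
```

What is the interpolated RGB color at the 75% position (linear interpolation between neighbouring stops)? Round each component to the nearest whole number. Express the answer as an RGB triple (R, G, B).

(88, 96, 65)

75% lies between the 60% and 100% stops, so the local fraction is t = (75 − 60)/(100 − 60) = 15/40 ≈ 0.375.
R = 28 + 0.375 × (188 − 28) = 88 → 88
G = 40 + 0.375 × (190 − 40) = 96.25 → 96
B = 86 + 0.375 × (29 − 86) = 64.625 → 65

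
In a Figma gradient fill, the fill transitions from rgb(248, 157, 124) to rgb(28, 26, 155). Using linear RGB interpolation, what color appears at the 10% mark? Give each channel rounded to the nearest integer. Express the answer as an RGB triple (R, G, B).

(226, 144, 127)

10% corresponds to t = 0.1.
R = 248 + 0.1 × (28 − 248) = 248 + 0.1 × -220 = 226 → 226
G = 157 + 0.1 × (26 − 157) = 157 + 0.1 × -131 = 143.9 → 144
B = 124 + 0.1 × (155 − 124) = 124 + 0.1 × 31 = 127.1 → 127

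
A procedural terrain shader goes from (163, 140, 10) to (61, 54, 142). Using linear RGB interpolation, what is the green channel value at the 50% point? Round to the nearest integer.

97

G = 140 + 0.5 × (54 − 140) = 97 → 97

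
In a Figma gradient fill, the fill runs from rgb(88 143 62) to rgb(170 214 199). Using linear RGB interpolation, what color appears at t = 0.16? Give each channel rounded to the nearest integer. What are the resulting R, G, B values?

R = 88 + 0.16 × (170 − 88) = 88 + 0.16 × 82 = 101.12 → 101
G = 143 + 0.16 × (214 − 143) = 143 + 0.16 × 71 = 154.36 → 154
B = 62 + 0.16 × (199 − 62) = 62 + 0.16 × 137 = 83.92 → 84
So the blended color is (101, 154, 84), about #659a54.

(101, 154, 84)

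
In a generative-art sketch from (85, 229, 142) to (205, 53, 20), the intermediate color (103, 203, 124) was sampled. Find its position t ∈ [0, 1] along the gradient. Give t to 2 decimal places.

Invert the lerp on the G channel (largest span, 176): t = (203 − 229) / (53 − 229) = -26/-176 = 0.14773.
Check on R: (103 − 85)/(205 − 85) = 0.15 ✓

0.15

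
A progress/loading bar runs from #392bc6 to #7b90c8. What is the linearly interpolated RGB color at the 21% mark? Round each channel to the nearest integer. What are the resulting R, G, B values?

(71, 64, 198)

#392bc6 → (57, 43, 198); #7b90c8 → (123, 144, 200).
21% corresponds to t = 0.21.
R = 57 + 0.21 × (123 − 57) = 57 + 0.21 × 66 = 70.86 → 71
G = 43 + 0.21 × (144 − 43) = 43 + 0.21 × 101 = 64.21 → 64
B = 198 + 0.21 × (200 − 198) = 198 + 0.21 × 2 = 198.42 → 198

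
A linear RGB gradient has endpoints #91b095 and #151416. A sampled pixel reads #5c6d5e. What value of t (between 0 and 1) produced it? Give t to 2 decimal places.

Invert the lerp on the G channel (largest span, 156): t = (109 − 176) / (20 − 176) = -67/-156 = 0.42949.
Check on R: (92 − 145)/(21 − 145) = 0.4274 ✓

0.43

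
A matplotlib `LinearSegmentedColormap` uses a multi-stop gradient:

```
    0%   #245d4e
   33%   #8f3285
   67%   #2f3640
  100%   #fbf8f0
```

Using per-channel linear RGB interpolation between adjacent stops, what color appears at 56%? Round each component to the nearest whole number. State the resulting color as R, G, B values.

(78, 53, 86)

56% lies between the 33% and 67% stops, so the local fraction is t = (56 − 33)/(67 − 33) = 23/34 ≈ 0.6765.
#8f3285 → (143, 50, 133); #2f3640 → (47, 54, 64).
R = 143 + 0.6765 × (47 − 143) = 78.056 → 78
G = 50 + 0.6765 × (54 − 50) = 52.706 → 53
B = 133 + 0.6765 × (64 − 133) = 86.322 → 86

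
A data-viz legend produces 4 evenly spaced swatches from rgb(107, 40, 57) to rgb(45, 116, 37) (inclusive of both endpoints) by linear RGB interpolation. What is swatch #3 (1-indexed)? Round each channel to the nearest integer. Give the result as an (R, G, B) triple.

With 4 swatches and endpoints inclusive, swatch 3 sits at t = (3 − 1)/(4 − 1) = 2/3 ≈ 0.6667.
R = 107 + 0.6667 × (45 − 107) = 65.665 → 66
G = 40 + 0.6667 × (116 − 40) = 90.669 → 91
B = 57 + 0.6667 × (37 − 57) = 43.666 → 44

(66, 91, 44)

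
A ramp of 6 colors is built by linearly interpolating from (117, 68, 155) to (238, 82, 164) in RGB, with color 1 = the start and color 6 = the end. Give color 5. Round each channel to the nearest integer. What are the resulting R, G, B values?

With 6 swatches and endpoints inclusive, swatch 5 sits at t = (5 − 1)/(6 − 1) = 4/5 ≈ 0.8.
R = 117 + 0.8 × (238 − 117) = 213.8 → 214
G = 68 + 0.8 × (82 − 68) = 79.2 → 79
B = 155 + 0.8 × (164 − 155) = 162.2 → 162

(214, 79, 162)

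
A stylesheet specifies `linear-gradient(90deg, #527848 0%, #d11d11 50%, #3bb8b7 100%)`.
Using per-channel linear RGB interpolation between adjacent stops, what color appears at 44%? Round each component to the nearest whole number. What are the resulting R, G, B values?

44% lies between the 0% and 50% stops, so the local fraction is t = (44 − 0)/(50 − 0) = 44/50 ≈ 0.88.
#527848 → (82, 120, 72); #d11d11 → (209, 29, 17).
R = 82 + 0.88 × (209 − 82) = 193.76 → 194
G = 120 + 0.88 × (29 − 120) = 39.92 → 40
B = 72 + 0.88 × (17 − 72) = 23.6 → 24

(194, 40, 24)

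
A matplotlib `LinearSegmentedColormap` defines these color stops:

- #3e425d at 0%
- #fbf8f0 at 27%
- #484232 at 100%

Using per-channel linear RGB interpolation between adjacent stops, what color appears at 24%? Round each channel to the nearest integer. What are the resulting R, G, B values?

(230, 228, 224)

24% lies between the 0% and 27% stops, so the local fraction is t = (24 − 0)/(27 − 0) = 24/27 ≈ 0.8889.
#3e425d → (62, 66, 93); #fbf8f0 → (251, 248, 240).
R = 62 + 0.8889 × (251 − 62) = 230.002 → 230
G = 66 + 0.8889 × (248 − 66) = 227.78 → 228
B = 93 + 0.8889 × (240 − 93) = 223.668 → 224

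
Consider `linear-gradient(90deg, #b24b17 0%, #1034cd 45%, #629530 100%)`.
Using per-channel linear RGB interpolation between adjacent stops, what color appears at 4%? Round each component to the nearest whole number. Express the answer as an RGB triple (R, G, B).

(164, 73, 39)

4% lies between the 0% and 45% stops, so the local fraction is t = (4 − 0)/(45 − 0) = 4/45 ≈ 0.0889.
#b24b17 → (178, 75, 23); #1034cd → (16, 52, 205).
R = 178 + 0.0889 × (16 − 178) = 163.598 → 164
G = 75 + 0.0889 × (52 − 75) = 72.955 → 73
B = 23 + 0.0889 × (205 − 23) = 39.18 → 39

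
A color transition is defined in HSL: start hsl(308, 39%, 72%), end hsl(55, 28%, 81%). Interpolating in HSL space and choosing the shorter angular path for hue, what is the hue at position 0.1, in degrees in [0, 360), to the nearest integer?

Hue: 55 − 308 = -253°, but |-253| > 180 so the shorter arc goes the other way: Δh = -253 + 360 = 107°.
H = 308 + 0.1 × (107) = 318.7 → 319°

319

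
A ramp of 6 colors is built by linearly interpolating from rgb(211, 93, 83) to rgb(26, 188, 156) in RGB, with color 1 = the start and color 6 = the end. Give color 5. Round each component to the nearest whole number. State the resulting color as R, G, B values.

With 6 swatches and endpoints inclusive, swatch 5 sits at t = (5 − 1)/(6 − 1) = 4/5 ≈ 0.8.
R = 211 + 0.8 × (26 − 211) = 63 → 63
G = 93 + 0.8 × (188 − 93) = 169 → 169
B = 83 + 0.8 × (156 − 83) = 141.4 → 141

(63, 169, 141)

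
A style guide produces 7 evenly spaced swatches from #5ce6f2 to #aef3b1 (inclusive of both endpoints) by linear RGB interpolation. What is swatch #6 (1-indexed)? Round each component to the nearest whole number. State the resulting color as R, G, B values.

(160, 241, 188)

With 7 swatches and endpoints inclusive, swatch 6 sits at t = (6 − 1)/(7 − 1) = 5/6 ≈ 0.8333.
#5ce6f2 → (92, 230, 242); #aef3b1 → (174, 243, 177).
R = 92 + 0.8333 × (174 − 92) = 160.331 → 160
G = 230 + 0.8333 × (243 − 230) = 240.833 → 241
B = 242 + 0.8333 × (177 − 242) = 187.835 → 188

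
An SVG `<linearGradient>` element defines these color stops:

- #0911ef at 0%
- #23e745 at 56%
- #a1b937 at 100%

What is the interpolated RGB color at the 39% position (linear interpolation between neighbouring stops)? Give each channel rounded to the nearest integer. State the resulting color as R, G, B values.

39% lies between the 0% and 56% stops, so the local fraction is t = (39 − 0)/(56 − 0) = 39/56 ≈ 0.6964.
#0911ef → (9, 17, 239); #23e745 → (35, 231, 69).
R = 9 + 0.6964 × (35 − 9) = 27.106 → 27
G = 17 + 0.6964 × (231 − 17) = 166.03 → 166
B = 239 + 0.6964 × (69 − 239) = 120.612 → 121

(27, 166, 121)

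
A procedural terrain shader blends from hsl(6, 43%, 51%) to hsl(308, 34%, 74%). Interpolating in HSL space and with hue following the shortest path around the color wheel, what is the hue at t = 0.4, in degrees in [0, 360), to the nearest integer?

343

Hue: 308 − 6 = 302°, but |302| > 180 so the shorter arc goes the other way: Δh = 302 − 360 = -58°.
H = 6 + 0.4 × (-58) = -17.2 → -17 → -17 mod 360 = 343°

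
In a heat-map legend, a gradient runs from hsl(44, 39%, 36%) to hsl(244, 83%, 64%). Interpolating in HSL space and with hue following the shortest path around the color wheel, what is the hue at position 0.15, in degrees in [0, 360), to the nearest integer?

Hue: 244 − 44 = 200°, but |200| > 180 so the shorter arc goes the other way: Δh = 200 − 360 = -160°.
H = 44 + 0.15 × (-160) = 20 → 20°

20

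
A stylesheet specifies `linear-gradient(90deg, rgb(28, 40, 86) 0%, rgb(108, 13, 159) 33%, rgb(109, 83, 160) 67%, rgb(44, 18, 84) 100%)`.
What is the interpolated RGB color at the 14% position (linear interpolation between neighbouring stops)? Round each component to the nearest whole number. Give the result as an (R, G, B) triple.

14% lies between the 0% and 33% stops, so the local fraction is t = (14 − 0)/(33 − 0) = 14/33 ≈ 0.4242.
R = 28 + 0.4242 × (108 − 28) = 61.936 → 62
G = 40 + 0.4242 × (13 − 40) = 28.547 → 29
B = 86 + 0.4242 × (159 − 86) = 116.967 → 117

(62, 29, 117)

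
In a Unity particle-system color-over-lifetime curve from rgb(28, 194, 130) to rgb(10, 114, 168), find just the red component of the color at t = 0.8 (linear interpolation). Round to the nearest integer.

14

R = 28 + 0.8 × (10 − 28) = 13.6 → 14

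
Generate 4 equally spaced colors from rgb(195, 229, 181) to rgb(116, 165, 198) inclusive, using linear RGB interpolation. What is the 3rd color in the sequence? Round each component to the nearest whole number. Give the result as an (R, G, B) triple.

(142, 186, 192)

With 4 swatches and endpoints inclusive, swatch 3 sits at t = (3 − 1)/(4 − 1) = 2/3 ≈ 0.6667.
R = 195 + 0.6667 × (116 − 195) = 142.331 → 142
G = 229 + 0.6667 × (165 − 229) = 186.331 → 186
B = 181 + 0.6667 × (198 − 181) = 192.334 → 192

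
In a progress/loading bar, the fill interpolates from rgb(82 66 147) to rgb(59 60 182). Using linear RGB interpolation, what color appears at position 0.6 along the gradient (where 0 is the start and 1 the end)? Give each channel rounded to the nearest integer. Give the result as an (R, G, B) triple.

R = 82 + 0.6 × (59 − 82) = 82 + 0.6 × -23 = 68.2 → 68
G = 66 + 0.6 × (60 − 66) = 66 + 0.6 × -6 = 62.4 → 62
B = 147 + 0.6 × (182 − 147) = 147 + 0.6 × 35 = 168 → 168

(68, 62, 168)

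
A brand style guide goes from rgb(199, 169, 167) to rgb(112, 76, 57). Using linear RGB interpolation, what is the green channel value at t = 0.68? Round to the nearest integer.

106

G = 169 + 0.68 × (76 − 169) = 105.76 → 106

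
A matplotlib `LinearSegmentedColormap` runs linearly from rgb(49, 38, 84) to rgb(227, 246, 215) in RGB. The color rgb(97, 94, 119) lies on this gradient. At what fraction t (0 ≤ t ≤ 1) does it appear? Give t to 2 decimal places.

Invert the lerp on the G channel (largest span, 208): t = (94 − 38) / (246 − 38) = 56/208 = 0.26923.
Check on R: (97 − 49)/(227 − 49) = 0.2697 ✓

0.27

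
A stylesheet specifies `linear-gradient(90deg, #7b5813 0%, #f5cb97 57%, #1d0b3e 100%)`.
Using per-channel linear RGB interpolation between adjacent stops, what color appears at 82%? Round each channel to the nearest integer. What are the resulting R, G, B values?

82% lies between the 57% and 100% stops, so the local fraction is t = (82 − 57)/(100 − 57) = 25/43 ≈ 0.5814.
#f5cb97 → (245, 203, 151); #1d0b3e → (29, 11, 62).
R = 245 + 0.5814 × (29 − 245) = 119.418 → 119
G = 203 + 0.5814 × (11 − 203) = 91.371 → 91
B = 151 + 0.5814 × (62 − 151) = 99.255 → 99

(119, 91, 99)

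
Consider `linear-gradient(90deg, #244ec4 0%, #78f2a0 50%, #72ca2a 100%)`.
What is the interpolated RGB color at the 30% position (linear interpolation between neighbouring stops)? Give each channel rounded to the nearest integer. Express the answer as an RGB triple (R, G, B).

30% lies between the 0% and 50% stops, so the local fraction is t = (30 − 0)/(50 − 0) = 30/50 ≈ 0.6.
#244ec4 → (36, 78, 196); #78f2a0 → (120, 242, 160).
R = 36 + 0.6 × (120 − 36) = 86.4 → 86
G = 78 + 0.6 × (242 − 78) = 176.4 → 176
B = 196 + 0.6 × (160 − 196) = 174.4 → 174

(86, 176, 174)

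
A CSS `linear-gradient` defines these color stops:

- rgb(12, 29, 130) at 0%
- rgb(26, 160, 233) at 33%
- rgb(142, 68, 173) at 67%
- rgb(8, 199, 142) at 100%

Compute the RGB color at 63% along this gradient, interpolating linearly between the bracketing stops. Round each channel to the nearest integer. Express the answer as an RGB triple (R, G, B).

(128, 79, 180)

63% lies between the 33% and 67% stops, so the local fraction is t = (63 − 33)/(67 − 33) = 30/34 ≈ 0.8824.
R = 26 + 0.8824 × (142 − 26) = 128.358 → 128
G = 160 + 0.8824 × (68 − 160) = 78.819 → 79
B = 233 + 0.8824 × (173 − 233) = 180.056 → 180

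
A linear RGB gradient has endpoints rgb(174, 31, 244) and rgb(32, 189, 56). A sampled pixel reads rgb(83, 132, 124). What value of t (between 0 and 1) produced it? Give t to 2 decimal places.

Invert the lerp on the B channel (largest span, 188): t = (124 − 244) / (56 − 244) = -120/-188 = 0.6383.
Check on R: (83 − 174)/(32 − 174) = 0.6408 ✓

0.64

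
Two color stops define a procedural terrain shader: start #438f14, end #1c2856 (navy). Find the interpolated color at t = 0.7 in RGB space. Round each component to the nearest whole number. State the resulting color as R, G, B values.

#438f14 → (67, 143, 20); #1c2856 → (28, 40, 86).
R = 67 + 0.7 × (28 − 67) = 67 + 0.7 × -39 = 39.7 → 40
G = 143 + 0.7 × (40 − 143) = 143 + 0.7 × -103 = 70.9 → 71
B = 20 + 0.7 × (86 − 20) = 20 + 0.7 × 66 = 66.2 → 66

(40, 71, 66)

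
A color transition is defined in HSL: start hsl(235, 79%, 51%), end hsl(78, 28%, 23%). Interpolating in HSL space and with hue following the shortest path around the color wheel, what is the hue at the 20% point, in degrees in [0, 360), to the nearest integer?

204

Hue arc: Δh = 78 − 235 = -157° (|Δh| ≤ 180, already the shorter path).
H = 235 + 0.2 × (-157) = 203.6 → 204°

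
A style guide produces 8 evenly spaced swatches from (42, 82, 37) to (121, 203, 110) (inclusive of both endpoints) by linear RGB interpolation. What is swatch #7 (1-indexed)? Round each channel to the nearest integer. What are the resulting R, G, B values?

(110, 186, 100)

With 8 swatches and endpoints inclusive, swatch 7 sits at t = (7 − 1)/(8 − 1) = 6/7 ≈ 0.8571.
R = 42 + 0.8571 × (121 − 42) = 109.711 → 110
G = 82 + 0.8571 × (203 − 82) = 185.709 → 186
B = 37 + 0.8571 × (110 − 37) = 99.568 → 100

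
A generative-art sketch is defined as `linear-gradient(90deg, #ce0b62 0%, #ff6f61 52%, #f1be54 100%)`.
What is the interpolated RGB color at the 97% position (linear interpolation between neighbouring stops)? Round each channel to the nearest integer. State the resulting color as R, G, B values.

97% lies between the 52% and 100% stops, so the local fraction is t = (97 − 52)/(100 − 52) = 45/48 ≈ 0.9375.
#ff6f61 → (255, 111, 97); #f1be54 → (241, 190, 84).
R = 255 + 0.9375 × (241 − 255) = 241.875 → 242
G = 111 + 0.9375 × (190 − 111) = 185.062 → 185
B = 97 + 0.9375 × (84 − 97) = 84.812 → 85

(242, 185, 85)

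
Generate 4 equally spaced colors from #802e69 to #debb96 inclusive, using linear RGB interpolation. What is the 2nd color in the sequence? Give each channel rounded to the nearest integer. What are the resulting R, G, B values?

With 4 swatches and endpoints inclusive, swatch 2 sits at t = (2 − 1)/(4 − 1) = 1/3 ≈ 0.3333.
#802e69 → (128, 46, 105); #debb96 → (222, 187, 150).
R = 128 + 0.3333 × (222 − 128) = 159.33 → 159
G = 46 + 0.3333 × (187 − 46) = 92.995 → 93
B = 105 + 0.3333 × (150 − 105) = 119.999 → 120

(159, 93, 120)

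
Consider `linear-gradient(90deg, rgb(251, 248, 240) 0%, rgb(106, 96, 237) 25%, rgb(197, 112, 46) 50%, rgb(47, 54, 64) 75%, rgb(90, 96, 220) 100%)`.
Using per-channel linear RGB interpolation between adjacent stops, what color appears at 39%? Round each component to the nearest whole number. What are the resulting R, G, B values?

39% lies between the 25% and 50% stops, so the local fraction is t = (39 − 25)/(50 − 25) = 14/25 ≈ 0.56.
R = 106 + 0.56 × (197 − 106) = 156.96 → 157
G = 96 + 0.56 × (112 − 96) = 104.96 → 105
B = 237 + 0.56 × (46 − 237) = 130.04 → 130

(157, 105, 130)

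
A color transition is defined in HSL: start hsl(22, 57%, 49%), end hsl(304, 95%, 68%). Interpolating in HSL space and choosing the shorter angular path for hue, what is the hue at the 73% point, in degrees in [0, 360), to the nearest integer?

Hue: 304 − 22 = 282°, but |282| > 180 so the shorter arc goes the other way: Δh = 282 − 360 = -78°.
H = 22 + 0.73 × (-78) = -34.94 → -35 → -35 mod 360 = 325°

325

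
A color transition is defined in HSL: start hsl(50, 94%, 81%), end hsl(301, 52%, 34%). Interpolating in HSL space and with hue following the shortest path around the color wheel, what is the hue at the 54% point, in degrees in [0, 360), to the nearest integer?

Hue: 301 − 50 = 251°, but |251| > 180 so the shorter arc goes the other way: Δh = 251 − 360 = -109°.
H = 50 + 0.54 × (-109) = -8.86 → -9 → -9 mod 360 = 351°

351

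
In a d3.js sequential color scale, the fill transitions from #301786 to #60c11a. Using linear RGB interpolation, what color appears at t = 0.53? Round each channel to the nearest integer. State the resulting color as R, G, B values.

#301786 → (48, 23, 134); #60c11a → (96, 193, 26).
R = 48 + 0.53 × (96 − 48) = 48 + 0.53 × 48 = 73.44 → 73
G = 23 + 0.53 × (193 − 23) = 23 + 0.53 × 170 = 113.1 → 113
B = 134 + 0.53 × (26 − 134) = 134 + 0.53 × -108 = 76.76 → 77

(73, 113, 77)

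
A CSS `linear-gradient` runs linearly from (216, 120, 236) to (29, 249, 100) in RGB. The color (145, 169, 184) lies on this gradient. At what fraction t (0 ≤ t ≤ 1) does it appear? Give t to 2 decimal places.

0.38

Invert the lerp on the R channel (largest span, 187): t = (145 − 216) / (29 − 216) = -71/-187 = 0.37968.
Check on G: (169 − 120)/(249 − 120) = 0.3798 ✓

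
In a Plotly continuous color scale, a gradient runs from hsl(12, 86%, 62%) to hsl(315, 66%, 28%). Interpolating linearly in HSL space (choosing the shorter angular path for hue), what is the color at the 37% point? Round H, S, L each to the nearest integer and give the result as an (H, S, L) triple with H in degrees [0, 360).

(351, 79, 49)

Hue: 315 − 12 = 303°, but |303| > 180 so the shorter arc goes the other way: Δh = 303 − 360 = -57°.
H = 12 + 0.37 × (-57) = -9.09 → -9 → -9 mod 360 = 351°
S = 86 + 0.37 × (66 − 86) = 78.6 → 79%
L = 62 + 0.37 × (28 − 62) = 49.42 → 49%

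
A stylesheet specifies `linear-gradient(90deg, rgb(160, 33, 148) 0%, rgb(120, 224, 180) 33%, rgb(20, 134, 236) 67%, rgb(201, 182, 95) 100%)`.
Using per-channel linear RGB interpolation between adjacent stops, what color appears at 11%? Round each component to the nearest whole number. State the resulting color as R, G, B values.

(147, 97, 159)

11% lies between the 0% and 33% stops, so the local fraction is t = (11 − 0)/(33 − 0) = 11/33 ≈ 0.3333.
R = 160 + 0.3333 × (120 − 160) = 146.668 → 147
G = 33 + 0.3333 × (224 − 33) = 96.66 → 97
B = 148 + 0.3333 × (180 − 148) = 158.666 → 159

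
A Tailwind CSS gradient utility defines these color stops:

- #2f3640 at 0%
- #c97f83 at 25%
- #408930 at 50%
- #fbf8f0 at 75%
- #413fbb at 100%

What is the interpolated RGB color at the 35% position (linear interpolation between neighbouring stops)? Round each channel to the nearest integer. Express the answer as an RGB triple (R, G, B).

(146, 131, 98)

35% lies between the 25% and 50% stops, so the local fraction is t = (35 − 25)/(50 − 25) = 10/25 ≈ 0.4.
#c97f83 → (201, 127, 131); #408930 → (64, 137, 48).
R = 201 + 0.4 × (64 − 201) = 146.2 → 146
G = 127 + 0.4 × (137 − 127) = 131 → 131
B = 131 + 0.4 × (48 − 131) = 97.8 → 98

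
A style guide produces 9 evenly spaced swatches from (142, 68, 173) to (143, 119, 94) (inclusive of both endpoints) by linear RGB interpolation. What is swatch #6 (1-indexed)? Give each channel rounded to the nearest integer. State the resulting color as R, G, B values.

(143, 100, 124)

With 9 swatches and endpoints inclusive, swatch 6 sits at t = (6 − 1)/(9 − 1) = 5/8 ≈ 0.625.
R = 142 + 0.625 × (143 − 142) = 142.625 → 143
G = 68 + 0.625 × (119 − 68) = 99.875 → 100
B = 173 + 0.625 × (94 − 173) = 123.625 → 124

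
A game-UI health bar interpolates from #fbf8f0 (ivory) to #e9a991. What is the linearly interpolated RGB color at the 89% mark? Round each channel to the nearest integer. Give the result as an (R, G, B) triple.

#fbf8f0 → (251, 248, 240); #e9a991 → (233, 169, 145).
89% corresponds to t = 0.89.
R = 251 + 0.89 × (233 − 251) = 251 + 0.89 × -18 = 234.98 → 235
G = 248 + 0.89 × (169 − 248) = 248 + 0.89 × -79 = 177.69 → 178
B = 240 + 0.89 × (145 − 240) = 240 + 0.89 × -95 = 155.45 → 155
So the blended color is (235, 178, 155), about #ebb29b.

(235, 178, 155)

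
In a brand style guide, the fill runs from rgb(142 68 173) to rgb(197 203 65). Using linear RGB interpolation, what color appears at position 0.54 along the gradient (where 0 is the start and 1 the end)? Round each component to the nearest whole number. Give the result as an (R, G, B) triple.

R = 142 + 0.54 × (197 − 142) = 142 + 0.54 × 55 = 171.7 → 172
G = 68 + 0.54 × (203 − 68) = 68 + 0.54 × 135 = 140.9 → 141
B = 173 + 0.54 × (65 − 173) = 173 + 0.54 × -108 = 114.68 → 115
So the blended color is (172, 141, 115), about #ac8d73.

(172, 141, 115)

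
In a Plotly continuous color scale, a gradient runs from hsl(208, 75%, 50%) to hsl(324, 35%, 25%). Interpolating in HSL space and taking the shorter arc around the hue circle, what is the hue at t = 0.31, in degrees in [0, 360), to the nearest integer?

Hue arc: Δh = 324 − 208 = 116° (|Δh| ≤ 180, already the shorter path).
H = 208 + 0.31 × (116) = 243.96 → 244°

244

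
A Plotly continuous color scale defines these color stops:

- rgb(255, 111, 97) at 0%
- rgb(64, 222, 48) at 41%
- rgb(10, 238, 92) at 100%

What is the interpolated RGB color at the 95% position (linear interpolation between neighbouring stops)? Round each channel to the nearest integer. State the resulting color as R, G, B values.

(15, 237, 88)

95% lies between the 41% and 100% stops, so the local fraction is t = (95 − 41)/(100 − 41) = 54/59 ≈ 0.9153.
R = 64 + 0.9153 × (10 − 64) = 14.574 → 15
G = 222 + 0.9153 × (238 − 222) = 236.645 → 237
B = 48 + 0.9153 × (92 − 48) = 88.273 → 88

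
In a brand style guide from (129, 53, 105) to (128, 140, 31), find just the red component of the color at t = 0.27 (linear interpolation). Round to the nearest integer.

129

R = 129 + 0.27 × (128 − 129) = 128.73 → 129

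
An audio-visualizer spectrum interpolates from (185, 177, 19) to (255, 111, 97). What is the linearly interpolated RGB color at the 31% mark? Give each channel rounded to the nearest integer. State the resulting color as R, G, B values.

(207, 157, 43)

31% corresponds to t = 0.31.
R = 185 + 0.31 × (255 − 185) = 185 + 0.31 × 70 = 206.7 → 207
G = 177 + 0.31 × (111 − 177) = 177 + 0.31 × -66 = 156.54 → 157
B = 19 + 0.31 × (97 − 19) = 19 + 0.31 × 78 = 43.18 → 43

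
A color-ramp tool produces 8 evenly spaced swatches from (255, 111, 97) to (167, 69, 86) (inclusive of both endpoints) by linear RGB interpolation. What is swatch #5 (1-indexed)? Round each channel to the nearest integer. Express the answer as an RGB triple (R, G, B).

With 8 swatches and endpoints inclusive, swatch 5 sits at t = (5 − 1)/(8 − 1) = 4/7 ≈ 0.5714.
R = 255 + 0.5714 × (167 − 255) = 204.717 → 205
G = 111 + 0.5714 × (69 − 111) = 87.001 → 87
B = 97 + 0.5714 × (86 − 97) = 90.715 → 91

(205, 87, 91)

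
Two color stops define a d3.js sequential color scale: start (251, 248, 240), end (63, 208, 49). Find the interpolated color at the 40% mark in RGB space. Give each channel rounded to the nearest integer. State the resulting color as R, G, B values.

(176, 232, 164)

40% corresponds to t = 0.4.
R = 251 + 0.4 × (63 − 251) = 251 + 0.4 × -188 = 175.8 → 176
G = 248 + 0.4 × (208 − 248) = 248 + 0.4 × -40 = 232 → 232
B = 240 + 0.4 × (49 − 240) = 240 + 0.4 × -191 = 163.6 → 164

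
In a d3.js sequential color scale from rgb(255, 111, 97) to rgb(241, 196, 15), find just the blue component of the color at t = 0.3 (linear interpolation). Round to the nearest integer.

B = 97 + 0.3 × (15 − 97) = 72.4 → 72

72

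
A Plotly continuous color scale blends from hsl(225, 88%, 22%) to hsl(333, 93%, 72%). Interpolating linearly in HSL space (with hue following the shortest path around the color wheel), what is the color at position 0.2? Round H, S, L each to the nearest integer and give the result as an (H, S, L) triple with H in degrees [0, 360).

(247, 89, 32)

Hue arc: Δh = 333 − 225 = 108° (|Δh| ≤ 180, already the shorter path).
H = 225 + 0.2 × (108) = 246.6 → 247°
S = 88 + 0.2 × (93 − 88) = 89 → 89%
L = 22 + 0.2 × (72 − 22) = 32 → 32%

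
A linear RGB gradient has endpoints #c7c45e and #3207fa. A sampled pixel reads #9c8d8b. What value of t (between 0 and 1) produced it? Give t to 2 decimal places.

0.29

Invert the lerp on the G channel (largest span, 189): t = (141 − 196) / (7 − 196) = -55/-189 = 0.29101.
Check on R: (156 − 199)/(50 − 199) = 0.2886 ✓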